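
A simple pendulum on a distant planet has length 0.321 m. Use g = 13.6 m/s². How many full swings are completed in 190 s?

196

T = 2π√(L/g) = 2π√(0.321/13.6) = 0.9653 s.
Number of complete oscillations = ⌊190/0.9653⌋ = ⌊196.8⌋ = 196.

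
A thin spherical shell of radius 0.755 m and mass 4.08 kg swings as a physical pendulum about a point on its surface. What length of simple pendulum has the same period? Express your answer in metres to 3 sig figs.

The equivalent simple-pendulum length is L_eq = I/(md), where I is about the pivot and d = 0.7550 m.
I_cm = (2/3)mR² = 1.550 kg·m², so I = I_cm + md² = 1.550 + 2.326 = 3.876 kg·m².
L_eq = 3.876/(4.08 × 0.7550) = 1.26 m.

1.26 m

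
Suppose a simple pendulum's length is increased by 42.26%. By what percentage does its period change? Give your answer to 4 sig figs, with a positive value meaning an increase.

19.27%

T ∝ √L, so T'/T = √(1.4226) = 1.1927.
Percentage change in T = (1.1927 − 1) × 100% = 19.27%.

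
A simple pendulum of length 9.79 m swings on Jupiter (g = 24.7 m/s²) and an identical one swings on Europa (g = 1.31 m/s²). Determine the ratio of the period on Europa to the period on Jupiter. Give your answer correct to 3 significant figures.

4.34

T ∝ 1/√g, so T₂/T₁ = √(g₁/g₂) = √(24.7/1.31) = 4.34.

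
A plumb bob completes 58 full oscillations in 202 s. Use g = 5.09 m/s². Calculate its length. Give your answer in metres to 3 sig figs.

T = 202/58 = 3.483 s.
From T = 2π√(L/g), L = gT²/(4π²) = 5.09 × 3.483²/(4π²) = 1.56 m.

1.56 m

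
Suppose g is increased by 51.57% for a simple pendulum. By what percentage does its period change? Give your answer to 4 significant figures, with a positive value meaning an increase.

T ∝ 1/√g, so T'/T = 1/√(1.5157) = 0.81226.
Percentage change in T = (0.81226 − 1) × 100% = -18.77%.

-18.77%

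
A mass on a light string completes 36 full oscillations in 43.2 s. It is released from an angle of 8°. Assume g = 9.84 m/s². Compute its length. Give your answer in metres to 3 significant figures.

0.359 m

T = 43.2/36 = 1.200 s.
From T = 2π√(L/g), L = gT²/(4π²) = 9.84 × 1.200²/(4π²) = 0.359 m.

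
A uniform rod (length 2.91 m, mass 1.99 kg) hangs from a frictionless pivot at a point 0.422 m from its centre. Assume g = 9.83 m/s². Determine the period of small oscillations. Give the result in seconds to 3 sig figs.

2.90 s

For a physical pendulum T = 2π√(I/(mgd)), with d = 0.4220 m from pivot to centre of mass.
I_cm = mL²/12 = 1.99 × 2.91²/12 = 1.404 kg·m²; I = I_cm + md² = 1.404 + 1.99 × 0.4220² = 1.759 kg·m².
T = 2π√(1.759/(1.99 × 9.83 × 0.4220)) = 2.90 s.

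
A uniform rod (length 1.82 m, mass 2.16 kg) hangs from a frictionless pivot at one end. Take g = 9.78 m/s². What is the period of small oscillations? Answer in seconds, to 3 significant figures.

2.21 s

For a physical pendulum T = 2π√(I/(mgd)), with d = 0.9100 m from pivot to centre of mass.
I_cm = mL²/12 = 2.16 × 1.82²/12 = 0.5962 kg·m²; I = I_cm + md² = 0.5962 + 2.16 × 0.9100² = 2.385 kg·m².
T = 2π√(2.385/(2.16 × 9.78 × 0.9100)) = 2.21 s.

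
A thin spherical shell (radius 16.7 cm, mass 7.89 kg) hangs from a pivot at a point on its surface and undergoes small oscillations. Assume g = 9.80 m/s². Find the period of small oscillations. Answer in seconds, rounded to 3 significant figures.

I_cm = (2/3)mr² = 0.1467 kg·m². The pivot is at distance d = 0.167 m from the centre of mass.
By the parallel-axis theorem, I = I_cm + md² = 0.1467 + 0.2200 = 0.3667 kg·m².
T = 2π√(I/(mgd)) = 2π√(0.3667/(7.89 × 9.80 × 0.167)) = 1.06 s.

1.06 s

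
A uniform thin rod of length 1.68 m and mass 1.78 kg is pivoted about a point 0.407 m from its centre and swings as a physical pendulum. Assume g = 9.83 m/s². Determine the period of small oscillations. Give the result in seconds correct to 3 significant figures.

1.99 s

For a physical pendulum T = 2π√(I/(mgd)), with d = 0.4070 m from pivot to centre of mass.
I_cm = mL²/12 = 1.78 × 1.68²/12 = 0.4187 kg·m²; I = I_cm + md² = 0.4187 + 1.78 × 0.4070² = 0.7135 kg·m².
T = 2π√(0.7135/(1.78 × 9.83 × 0.4070)) = 1.99 s.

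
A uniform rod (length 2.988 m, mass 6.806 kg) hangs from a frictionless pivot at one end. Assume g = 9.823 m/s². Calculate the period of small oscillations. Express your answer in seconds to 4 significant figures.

For a physical pendulum T = 2π√(I/(mgd)), with d = 1.4940 m from pivot to centre of mass.
I_cm = mL²/12 = 6.806 × 2.988²/12 = 5.0637 kg·m²; I = I_cm + md² = 5.0637 + 6.806 × 1.4940² = 20.255 kg·m².
T = 2π√(20.255/(6.806 × 9.823 × 1.4940)) = 2.829 s.

2.829 s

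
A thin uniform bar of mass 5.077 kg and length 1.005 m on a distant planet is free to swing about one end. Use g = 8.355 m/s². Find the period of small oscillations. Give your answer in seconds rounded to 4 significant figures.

For a physical pendulum T = 2π√(I/(mgd)), with d = 0.50250 m from pivot to centre of mass.
I_cm = mL²/12 = 5.077 × 1.005²/12 = 0.42732 kg·m²; I = I_cm + md² = 0.42732 + 5.077 × 0.50250² = 1.7093 kg·m².
T = 2π√(1.7093/(5.077 × 8.355 × 0.50250)) = 1.779 s.

1.779 s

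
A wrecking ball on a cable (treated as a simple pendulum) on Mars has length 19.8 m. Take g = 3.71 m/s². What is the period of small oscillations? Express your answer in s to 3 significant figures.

T = 2π√(L/g) = 2π√(19.8/3.71) = 2π × 2.310 = 14.5 s.

14.5 s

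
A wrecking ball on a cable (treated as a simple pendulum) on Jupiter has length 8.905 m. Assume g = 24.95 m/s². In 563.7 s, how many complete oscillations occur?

150

T = 2π√(L/g) = 2π√(8.905/24.95) = 3.7537 s.
Number of complete oscillations = ⌊563.7/3.7537⌋ = ⌊150.17⌋ = 150.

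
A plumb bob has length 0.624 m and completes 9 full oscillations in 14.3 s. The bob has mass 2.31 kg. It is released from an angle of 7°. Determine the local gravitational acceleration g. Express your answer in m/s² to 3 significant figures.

9.76 m/s²

T = 14.3/9 = 1.589 s.
From T = 2π√(L/g), g = 4π²L/T² = 4π² × 0.624/1.589² = 9.76 m/s².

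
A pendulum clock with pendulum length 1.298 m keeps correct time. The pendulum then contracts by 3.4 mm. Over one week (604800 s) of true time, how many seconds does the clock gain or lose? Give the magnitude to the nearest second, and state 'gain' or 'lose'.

T ∝ √L, so T'/T = √(1.29460/1.298) = 0.998689.
In 604800 s of true time the clock registers 604800/0.998689 = 605593.7 s, so it gains 794 s.

gain 794 s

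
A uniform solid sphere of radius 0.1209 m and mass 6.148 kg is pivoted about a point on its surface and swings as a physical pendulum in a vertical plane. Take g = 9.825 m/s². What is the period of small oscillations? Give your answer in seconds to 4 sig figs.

I_cm = (2/5)mr² = 0.035946 kg·m². The pivot is at distance d = 0.1209 m from the centre of mass.
By the parallel-axis theorem, I = I_cm + md² = 0.035946 + 0.089864 = 0.12581 kg·m².
T = 2π√(I/(mgd)) = 2π√(0.12581/(6.148 × 9.825 × 0.1209)) = 0.8247 s.

0.8247 s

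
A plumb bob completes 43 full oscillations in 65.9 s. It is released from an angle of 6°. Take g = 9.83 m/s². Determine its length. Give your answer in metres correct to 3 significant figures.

0.585 m

T = 65.9/43 = 1.533 s.
From T = 2π√(L/g), L = gT²/(4π²) = 9.83 × 1.533²/(4π²) = 0.585 m.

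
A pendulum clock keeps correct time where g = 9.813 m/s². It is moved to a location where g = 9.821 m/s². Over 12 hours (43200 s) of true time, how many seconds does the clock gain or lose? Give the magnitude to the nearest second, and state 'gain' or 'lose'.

The clock's period scales as T ∝ 1/√g, so T'/T = √(9.813/9.821) = 0.999593.
In 43200 s of true time the clock registers 43200/0.999593 = 43217.6 s, so it gains 18 s.

gain 18 s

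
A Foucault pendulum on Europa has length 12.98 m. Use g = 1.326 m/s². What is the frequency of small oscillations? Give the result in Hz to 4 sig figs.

T = 2π√(L/g) = 2π√(12.98/1.326) = 19.658 s, so f = 1/T = 0.05087 Hz.

0.05087 Hz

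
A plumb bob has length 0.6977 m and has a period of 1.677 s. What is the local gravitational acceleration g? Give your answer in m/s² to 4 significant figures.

9.794 m/s²

From T = 2π√(L/g), g = 4π²L/T² = 4π² × 0.6977/1.6770² = 9.794 m/s².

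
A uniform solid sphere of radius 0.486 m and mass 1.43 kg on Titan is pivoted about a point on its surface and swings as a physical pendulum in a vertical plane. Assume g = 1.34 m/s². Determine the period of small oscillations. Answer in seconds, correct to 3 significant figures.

4.48 s

I_cm = (2/5)mr² = 0.1351 kg·m². The pivot is at distance d = 0.486 m from the centre of mass.
By the parallel-axis theorem, I = I_cm + md² = 0.1351 + 0.3378 = 0.4729 kg·m².
T = 2π√(I/(mgd)) = 2π√(0.4729/(1.43 × 1.34 × 0.486)) = 4.48 s.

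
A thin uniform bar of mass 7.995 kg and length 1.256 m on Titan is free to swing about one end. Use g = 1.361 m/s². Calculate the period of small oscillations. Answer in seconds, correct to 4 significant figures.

For a physical pendulum T = 2π√(I/(mgd)), with d = 0.62800 m from pivot to centre of mass.
I_cm = mL²/12 = 7.995 × 1.256²/12 = 1.0510 kg·m²; I = I_cm + md² = 1.0510 + 7.995 × 0.62800² = 4.2041 kg·m².
T = 2π√(4.2041/(7.995 × 1.361 × 0.62800)) = 4.928 s.

4.928 s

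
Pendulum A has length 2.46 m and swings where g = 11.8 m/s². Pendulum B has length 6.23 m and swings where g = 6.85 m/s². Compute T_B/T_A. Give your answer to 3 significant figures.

T = 2π√(L/g), so T_B/T_A = √((L_B/g_B)/(L_A/g_A)) = √((6.23/6.85)/(2.46/11.8)) = 2.09.

2.09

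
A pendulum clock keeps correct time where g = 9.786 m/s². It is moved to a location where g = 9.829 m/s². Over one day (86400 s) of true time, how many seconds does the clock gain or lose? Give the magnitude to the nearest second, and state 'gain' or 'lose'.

gain 190 s

The clock's period scales as T ∝ 1/√g, so T'/T = √(9.786/9.829) = 0.997810.
In 86400 s of true time the clock registers 86400/0.997810 = 86589.6 s, so it gains 190 s.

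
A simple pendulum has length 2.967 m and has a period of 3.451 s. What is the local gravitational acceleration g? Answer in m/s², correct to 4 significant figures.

From T = 2π√(L/g), g = 4π²L/T² = 4π² × 2.967/3.4510² = 9.835 m/s².

9.835 m/s²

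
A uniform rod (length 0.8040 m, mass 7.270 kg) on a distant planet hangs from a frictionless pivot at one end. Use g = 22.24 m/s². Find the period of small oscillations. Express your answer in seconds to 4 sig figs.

0.9754 s

For a physical pendulum T = 2π√(I/(mgd)), with d = 0.40200 m from pivot to centre of mass.
I_cm = mL²/12 = 7.270 × 0.8040²/12 = 0.39162 kg·m²; I = I_cm + md² = 0.39162 + 7.270 × 0.40200² = 1.5665 kg·m².
T = 2π√(1.5665/(7.270 × 22.24 × 0.40200)) = 0.9754 s.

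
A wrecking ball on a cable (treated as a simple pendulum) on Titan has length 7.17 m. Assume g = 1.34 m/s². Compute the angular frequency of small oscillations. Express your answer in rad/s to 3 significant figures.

ω = √(g/L) = √(1.34/7.17) = 0.432 rad/s.

0.432 rad/s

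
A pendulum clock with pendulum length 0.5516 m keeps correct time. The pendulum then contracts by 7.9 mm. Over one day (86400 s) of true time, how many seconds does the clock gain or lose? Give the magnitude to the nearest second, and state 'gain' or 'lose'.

gain 625 s

T ∝ √L, so T'/T = √(0.54370/0.5516) = 0.992813.
In 86400 s of true time the clock registers 86400/0.992813 = 87025.4 s, so it gains 625 s.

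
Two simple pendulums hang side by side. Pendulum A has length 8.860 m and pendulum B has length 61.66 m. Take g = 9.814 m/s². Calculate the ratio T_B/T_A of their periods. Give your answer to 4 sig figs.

T ∝ √L, so T_B/T_A = √(L_B/L_A) = √(61.66/8.860) = 2.638.

2.638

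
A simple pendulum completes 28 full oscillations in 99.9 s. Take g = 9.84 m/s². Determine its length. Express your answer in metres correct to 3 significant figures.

3.17 m

T = 99.9/28 = 3.568 s.
From T = 2π√(L/g), L = gT²/(4π²) = 9.84 × 3.568²/(4π²) = 3.17 m.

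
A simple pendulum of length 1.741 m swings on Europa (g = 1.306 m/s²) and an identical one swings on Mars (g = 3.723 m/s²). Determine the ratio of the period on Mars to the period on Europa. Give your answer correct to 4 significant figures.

T ∝ 1/√g, so T₂/T₁ = √(g₁/g₂) = √(1.306/3.723) = 0.5923.

0.5923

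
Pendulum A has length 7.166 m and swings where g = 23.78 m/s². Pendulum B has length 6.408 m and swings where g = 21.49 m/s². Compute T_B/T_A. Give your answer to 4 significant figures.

T = 2π√(L/g), so T_B/T_A = √((L_B/g_B)/(L_A/g_A)) = √((6.408/21.49)/(7.166/23.78)) = 0.9947.

0.9947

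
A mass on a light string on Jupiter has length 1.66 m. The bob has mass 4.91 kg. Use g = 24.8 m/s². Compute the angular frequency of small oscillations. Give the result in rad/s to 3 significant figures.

3.87 rad/s

ω = √(g/L) = √(24.8/1.66) = 3.87 rad/s.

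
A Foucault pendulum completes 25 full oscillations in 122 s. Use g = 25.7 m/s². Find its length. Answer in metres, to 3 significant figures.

15.5 m

T = 122/25 = 4.880 s.
From T = 2π√(L/g), L = gT²/(4π²) = 25.7 × 4.880²/(4π²) = 15.5 m.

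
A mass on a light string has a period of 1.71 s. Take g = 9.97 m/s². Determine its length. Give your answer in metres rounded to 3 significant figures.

From T = 2π√(L/g), L = gT²/(4π²) = 9.97 × 1.710²/(4π²) = 0.738 m.

0.738 m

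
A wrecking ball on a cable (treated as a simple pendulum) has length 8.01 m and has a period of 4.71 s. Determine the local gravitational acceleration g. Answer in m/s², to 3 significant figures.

14.3 m/s²

From T = 2π√(L/g), g = 4π²L/T² = 4π² × 8.01/4.710² = 14.3 m/s².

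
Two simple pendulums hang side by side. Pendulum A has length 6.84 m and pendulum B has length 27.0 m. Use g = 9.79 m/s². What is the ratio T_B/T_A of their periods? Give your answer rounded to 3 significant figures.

T ∝ √L, so T_B/T_A = √(L_B/L_A) = √(27.0/6.84) = 1.99.

1.99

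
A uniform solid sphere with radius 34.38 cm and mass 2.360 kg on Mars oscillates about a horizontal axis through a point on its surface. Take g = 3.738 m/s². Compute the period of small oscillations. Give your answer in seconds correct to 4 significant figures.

I_cm = (2/5)mr² = 0.11158 kg·m². The pivot is at distance d = 0.3438 m from the centre of mass.
By the parallel-axis theorem, I = I_cm + md² = 0.11158 + 0.27895 = 0.39053 kg·m².
T = 2π√(I/(mgd)) = 2π√(0.39053/(2.360 × 3.738 × 0.3438)) = 2.255 s.

2.255 s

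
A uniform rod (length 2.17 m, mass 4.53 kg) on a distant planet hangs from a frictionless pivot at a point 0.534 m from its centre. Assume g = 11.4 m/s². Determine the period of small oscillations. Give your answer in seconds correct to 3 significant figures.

2.10 s

For a physical pendulum T = 2π√(I/(mgd)), with d = 0.5340 m from pivot to centre of mass.
I_cm = mL²/12 = 4.53 × 2.17²/12 = 1.778 kg·m²; I = I_cm + md² = 1.778 + 4.53 × 0.5340² = 3.069 kg·m².
T = 2π√(3.069/(4.53 × 11.4 × 0.5340)) = 2.10 s.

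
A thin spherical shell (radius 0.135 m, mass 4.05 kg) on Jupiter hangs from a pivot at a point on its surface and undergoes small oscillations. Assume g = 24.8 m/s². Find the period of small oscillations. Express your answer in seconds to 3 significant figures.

I_cm = (2/3)mr² = 0.04921 kg·m². The pivot is at distance d = 0.135 m from the centre of mass.
By the parallel-axis theorem, I = I_cm + md² = 0.04921 + 0.07381 = 0.1230 kg·m².
T = 2π√(I/(mgd)) = 2π√(0.1230/(4.05 × 24.8 × 0.135)) = 0.598 s.

0.598 s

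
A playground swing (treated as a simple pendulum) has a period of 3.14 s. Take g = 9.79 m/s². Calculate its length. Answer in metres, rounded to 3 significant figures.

2.45 m

From T = 2π√(L/g), L = gT²/(4π²) = 9.79 × 3.140²/(4π²) = 2.45 m.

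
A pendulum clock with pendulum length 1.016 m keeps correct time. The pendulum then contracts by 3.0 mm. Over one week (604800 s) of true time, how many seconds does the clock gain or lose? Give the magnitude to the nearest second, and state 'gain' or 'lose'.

T ∝ √L, so T'/T = √(1.01300/1.016) = 0.998523.
In 604800 s of true time the clock registers 604800/0.998523 = 605694.9 s, so it gains 895 s.

gain 895 s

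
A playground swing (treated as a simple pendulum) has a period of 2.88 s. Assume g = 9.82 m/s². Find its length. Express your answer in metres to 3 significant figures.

2.06 m

From T = 2π√(L/g), L = gT²/(4π²) = 9.82 × 2.880²/(4π²) = 2.06 m.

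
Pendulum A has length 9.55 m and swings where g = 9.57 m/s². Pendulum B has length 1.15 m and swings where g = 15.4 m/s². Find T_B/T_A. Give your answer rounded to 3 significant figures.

T = 2π√(L/g), so T_B/T_A = √((L_B/g_B)/(L_A/g_A)) = √((1.15/15.4)/(9.55/9.57)) = 0.274.

0.274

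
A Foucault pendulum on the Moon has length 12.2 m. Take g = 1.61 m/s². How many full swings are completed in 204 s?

T = 2π√(L/g) = 2π√(12.2/1.61) = 17.30 s.
Number of complete oscillations = ⌊204/17.30⌋ = ⌊11.79⌋ = 11.

11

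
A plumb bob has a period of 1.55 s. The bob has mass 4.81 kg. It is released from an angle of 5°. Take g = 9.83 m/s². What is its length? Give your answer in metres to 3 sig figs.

0.598 m

From T = 2π√(L/g), L = gT²/(4π²) = 9.83 × 1.550²/(4π²) = 0.598 m.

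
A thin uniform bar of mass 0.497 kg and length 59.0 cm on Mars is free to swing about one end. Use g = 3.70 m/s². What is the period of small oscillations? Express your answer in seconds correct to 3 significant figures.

For a physical pendulum T = 2π√(I/(mgd)), with d = 0.2950 m from pivot to centre of mass.
I_cm = mL²/12 = 0.497 × 0.590²/12 = 0.01442 kg·m²; I = I_cm + md² = 0.01442 + 0.497 × 0.2950² = 0.05767 kg·m².
T = 2π√(0.05767/(0.497 × 3.70 × 0.2950)) = 2.05 s.

2.05 s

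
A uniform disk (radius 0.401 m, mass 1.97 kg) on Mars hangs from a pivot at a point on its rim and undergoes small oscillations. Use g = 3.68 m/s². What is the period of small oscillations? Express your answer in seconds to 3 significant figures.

I_cm = ½mr² = 0.1584 kg·m². The pivot is at distance d = 0.401 m from the centre of mass.
By the parallel-axis theorem, I = I_cm + md² = 0.1584 + 0.3168 = 0.4752 kg·m².
T = 2π√(I/(mgd)) = 2π√(0.4752/(1.97 × 3.68 × 0.401)) = 2.54 s.

2.54 s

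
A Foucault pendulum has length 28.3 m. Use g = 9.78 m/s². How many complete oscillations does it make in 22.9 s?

2

T = 2π√(L/g) = 2π√(28.3/9.78) = 10.69 s.
Number of complete oscillations = ⌊22.9/10.69⌋ = ⌊2.143⌋ = 2.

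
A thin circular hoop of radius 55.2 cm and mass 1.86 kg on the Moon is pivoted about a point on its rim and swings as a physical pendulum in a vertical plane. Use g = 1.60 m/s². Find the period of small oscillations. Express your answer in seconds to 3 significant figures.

I_cm = mr² = 0.5667 kg·m². The pivot is at distance d = 0.552 m from the centre of mass.
By the parallel-axis theorem, I = I_cm + md² = 0.5667 + 0.5667 = 1.133 kg·m².
T = 2π√(I/(mgd)) = 2π√(1.133/(1.86 × 1.60 × 0.552)) = 5.22 s.

5.22 s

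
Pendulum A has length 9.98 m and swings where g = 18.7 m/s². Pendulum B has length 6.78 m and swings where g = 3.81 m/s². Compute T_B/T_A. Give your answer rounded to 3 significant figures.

T = 2π√(L/g), so T_B/T_A = √((L_B/g_B)/(L_A/g_A)) = √((6.78/3.81)/(9.98/18.7)) = 1.83.

1.83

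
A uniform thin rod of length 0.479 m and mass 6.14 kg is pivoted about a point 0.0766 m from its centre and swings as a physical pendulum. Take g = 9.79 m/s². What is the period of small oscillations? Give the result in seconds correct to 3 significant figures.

For a physical pendulum T = 2π√(I/(mgd)), with d = 0.07660 m from pivot to centre of mass.
I_cm = mL²/12 = 6.14 × 0.479²/12 = 0.1174 kg·m²; I = I_cm + md² = 0.1174 + 6.14 × 0.07660² = 0.1534 kg·m².
T = 2π√(0.1534/(6.14 × 9.79 × 0.07660)) = 1.15 s.

1.15 s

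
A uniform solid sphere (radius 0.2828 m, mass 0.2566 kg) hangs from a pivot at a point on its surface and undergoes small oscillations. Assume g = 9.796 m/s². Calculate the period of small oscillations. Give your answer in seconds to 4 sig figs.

1.263 s

I_cm = (2/5)mr² = 0.0082087 kg·m². The pivot is at distance d = 0.2828 m from the centre of mass.
By the parallel-axis theorem, I = I_cm + md² = 0.0082087 + 0.020522 = 0.028731 kg·m².
T = 2π√(I/(mgd)) = 2π√(0.028731/(0.2566 × 9.796 × 0.2828)) = 1.263 s.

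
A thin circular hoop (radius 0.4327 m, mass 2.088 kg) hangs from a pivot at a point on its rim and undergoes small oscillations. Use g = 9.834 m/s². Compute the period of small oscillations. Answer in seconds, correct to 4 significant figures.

I_cm = mr² = 0.39093 kg·m². The pivot is at distance d = 0.4327 m from the centre of mass.
By the parallel-axis theorem, I = I_cm + md² = 0.39093 + 0.39093 = 0.78187 kg·m².
T = 2π√(I/(mgd)) = 2π√(0.78187/(2.088 × 9.834 × 0.4327)) = 1.864 s.

1.864 s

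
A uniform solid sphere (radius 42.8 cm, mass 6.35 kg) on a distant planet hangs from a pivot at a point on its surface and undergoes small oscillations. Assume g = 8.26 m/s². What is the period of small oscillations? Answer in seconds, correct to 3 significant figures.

I_cm = (2/5)mr² = 0.4653 kg·m². The pivot is at distance d = 0.428 m from the centre of mass.
By the parallel-axis theorem, I = I_cm + md² = 0.4653 + 1.163 = 1.629 kg·m².
T = 2π√(I/(mgd)) = 2π√(1.629/(6.35 × 8.26 × 0.428)) = 1.69 s.

1.69 s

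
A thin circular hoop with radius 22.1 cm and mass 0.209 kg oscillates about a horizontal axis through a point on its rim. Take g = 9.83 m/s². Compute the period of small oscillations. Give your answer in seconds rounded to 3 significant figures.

1.33 s

I_cm = mr² = 0.01021 kg·m². The pivot is at distance d = 0.221 m from the centre of mass.
By the parallel-axis theorem, I = I_cm + md² = 0.01021 + 0.01021 = 0.02042 kg·m².
T = 2π√(I/(mgd)) = 2π√(0.02042/(0.209 × 9.83 × 0.221)) = 1.33 s.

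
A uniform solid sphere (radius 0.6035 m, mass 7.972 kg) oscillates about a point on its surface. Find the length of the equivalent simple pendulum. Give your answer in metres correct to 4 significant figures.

The equivalent simple-pendulum length is L_eq = I/(md), where I is about the pivot and d = 0.60350 m.
I_cm = (2/5)mR² = 1.1614 kg·m², so I = I_cm + md² = 1.1614 + 2.9035 = 4.0649 kg·m².
L_eq = 4.0649/(7.972 × 0.60350) = 0.8449 m.

0.8449 m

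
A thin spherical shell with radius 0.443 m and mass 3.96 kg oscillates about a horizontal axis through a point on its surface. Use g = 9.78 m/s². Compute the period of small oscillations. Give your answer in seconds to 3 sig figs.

1.73 s

I_cm = (2/3)mr² = 0.5181 kg·m². The pivot is at distance d = 0.443 m from the centre of mass.
By the parallel-axis theorem, I = I_cm + md² = 0.5181 + 0.7771 = 1.295 kg·m².
T = 2π√(I/(mgd)) = 2π√(1.295/(3.96 × 9.78 × 0.443)) = 1.73 s.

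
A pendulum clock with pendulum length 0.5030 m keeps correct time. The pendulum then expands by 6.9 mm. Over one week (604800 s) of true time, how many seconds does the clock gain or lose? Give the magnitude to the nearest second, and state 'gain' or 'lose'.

lose 4106 s

T ∝ √L, so T'/T = √(0.50990/0.5030) = 1.00684.
In 604800 s of true time the clock registers 604800/1.00684 = 600694.0 s, so it loses 4106 s.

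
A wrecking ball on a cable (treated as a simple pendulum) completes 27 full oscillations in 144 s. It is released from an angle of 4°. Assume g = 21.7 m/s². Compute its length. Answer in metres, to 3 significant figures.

T = 144/27 = 5.333 s.
From T = 2π√(L/g), L = gT²/(4π²) = 21.7 × 5.333²/(4π²) = 15.6 m.

15.6 m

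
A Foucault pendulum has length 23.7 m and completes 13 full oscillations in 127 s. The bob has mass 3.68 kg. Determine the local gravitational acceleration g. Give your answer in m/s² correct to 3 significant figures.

9.80 m/s²

T = 127/13 = 9.769 s.
From T = 2π√(L/g), g = 4π²L/T² = 4π² × 23.7/9.769² = 9.80 m/s².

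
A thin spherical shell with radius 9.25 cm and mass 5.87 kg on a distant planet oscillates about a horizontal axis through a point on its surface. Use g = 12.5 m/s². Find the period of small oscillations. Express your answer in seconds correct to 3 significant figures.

0.698 s

I_cm = (2/3)mr² = 0.03348 kg·m². The pivot is at distance d = 0.0925 m from the centre of mass.
By the parallel-axis theorem, I = I_cm + md² = 0.03348 + 0.05023 = 0.08371 kg·m².
T = 2π√(I/(mgd)) = 2π√(0.08371/(5.87 × 12.5 × 0.0925)) = 0.698 s.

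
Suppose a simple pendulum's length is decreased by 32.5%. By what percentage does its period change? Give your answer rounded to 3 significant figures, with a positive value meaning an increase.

T ∝ √L, so T'/T = √(0.6750) = 0.8216.
Percentage change in T = (0.8216 − 1) × 100% = -17.8%.

-17.8%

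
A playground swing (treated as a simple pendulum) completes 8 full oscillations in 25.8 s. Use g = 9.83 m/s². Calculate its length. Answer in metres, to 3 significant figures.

2.59 m

T = 25.8/8 = 3.225 s.
From T = 2π√(L/g), L = gT²/(4π²) = 9.83 × 3.225²/(4π²) = 2.59 m.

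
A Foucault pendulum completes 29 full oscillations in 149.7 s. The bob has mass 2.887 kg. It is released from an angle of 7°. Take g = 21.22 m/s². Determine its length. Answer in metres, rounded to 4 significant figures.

14.32 m

T = 149.7/29 = 5.1621 s.
From T = 2π√(L/g), L = gT²/(4π²) = 21.22 × 5.1621²/(4π²) = 14.32 m.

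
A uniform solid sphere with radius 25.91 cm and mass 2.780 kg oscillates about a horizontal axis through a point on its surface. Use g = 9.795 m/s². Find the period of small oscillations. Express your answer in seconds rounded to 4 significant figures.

I_cm = (2/5)mr² = 0.074652 kg·m². The pivot is at distance d = 0.2591 m from the centre of mass.
By the parallel-axis theorem, I = I_cm + md² = 0.074652 + 0.18663 = 0.26128 kg·m².
T = 2π√(I/(mgd)) = 2π√(0.26128/(2.780 × 9.795 × 0.2591)) = 1.209 s.

1.209 s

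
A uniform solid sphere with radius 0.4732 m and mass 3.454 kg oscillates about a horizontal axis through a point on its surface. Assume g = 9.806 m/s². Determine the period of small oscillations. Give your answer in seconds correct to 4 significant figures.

I_cm = (2/5)mr² = 0.30937 kg·m². The pivot is at distance d = 0.4732 m from the centre of mass.
By the parallel-axis theorem, I = I_cm + md² = 0.30937 + 0.77341 = 1.0828 kg·m².
T = 2π√(I/(mgd)) = 2π√(1.0828/(3.454 × 9.806 × 0.4732)) = 1.633 s.

1.633 s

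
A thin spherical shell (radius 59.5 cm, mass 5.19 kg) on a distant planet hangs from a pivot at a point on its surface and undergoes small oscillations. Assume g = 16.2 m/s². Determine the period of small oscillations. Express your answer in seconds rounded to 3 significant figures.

1.55 s

I_cm = (2/3)mr² = 1.225 kg·m². The pivot is at distance d = 0.595 m from the centre of mass.
By the parallel-axis theorem, I = I_cm + md² = 1.225 + 1.837 = 3.062 kg·m².
T = 2π√(I/(mgd)) = 2π√(3.062/(5.19 × 16.2 × 0.595)) = 1.55 s.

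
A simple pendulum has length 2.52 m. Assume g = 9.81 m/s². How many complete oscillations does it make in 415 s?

130

T = 2π√(L/g) = 2π√(2.52/9.81) = 3.185 s.
Number of complete oscillations = ⌊415/3.185⌋ = ⌊130.3⌋ = 130.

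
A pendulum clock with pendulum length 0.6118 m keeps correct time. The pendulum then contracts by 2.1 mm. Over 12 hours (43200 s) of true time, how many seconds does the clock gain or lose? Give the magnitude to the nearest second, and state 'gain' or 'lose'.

T ∝ √L, so T'/T = √(0.60970/0.6118) = 0.998282.
In 43200 s of true time the clock registers 43200/0.998282 = 43274.3 s, so it gains 74 s.

gain 74 s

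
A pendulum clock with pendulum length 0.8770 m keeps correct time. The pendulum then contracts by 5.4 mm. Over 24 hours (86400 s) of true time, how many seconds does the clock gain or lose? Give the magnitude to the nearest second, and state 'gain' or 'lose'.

T ∝ √L, so T'/T = √(0.87160/0.8770) = 0.996917.
In 86400 s of true time the clock registers 86400/0.996917 = 86667.2 s, so it gains 267 s.

gain 267 s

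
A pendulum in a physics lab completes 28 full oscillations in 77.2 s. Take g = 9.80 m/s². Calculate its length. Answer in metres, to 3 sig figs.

1.89 m

T = 77.2/28 = 2.757 s.
From T = 2π√(L/g), L = gT²/(4π²) = 9.80 × 2.757²/(4π²) = 1.89 m.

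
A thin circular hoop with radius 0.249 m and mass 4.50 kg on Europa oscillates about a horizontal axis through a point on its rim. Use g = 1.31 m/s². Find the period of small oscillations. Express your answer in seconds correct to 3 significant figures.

3.87 s

I_cm = mr² = 0.2790 kg·m². The pivot is at distance d = 0.249 m from the centre of mass.
By the parallel-axis theorem, I = I_cm + md² = 0.2790 + 0.2790 = 0.5580 kg·m².
T = 2π√(I/(mgd)) = 2π√(0.5580/(4.50 × 1.31 × 0.249)) = 3.87 s.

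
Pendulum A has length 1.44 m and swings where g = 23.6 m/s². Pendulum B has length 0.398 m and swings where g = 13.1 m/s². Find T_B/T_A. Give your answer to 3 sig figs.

0.706

T = 2π√(L/g), so T_B/T_A = √((L_B/g_B)/(L_A/g_A)) = √((0.398/13.1)/(1.44/23.6)) = 0.706.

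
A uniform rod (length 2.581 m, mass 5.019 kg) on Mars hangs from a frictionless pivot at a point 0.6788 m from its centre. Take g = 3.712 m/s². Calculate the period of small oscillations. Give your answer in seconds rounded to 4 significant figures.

For a physical pendulum T = 2π√(I/(mgd)), with d = 0.67880 m from pivot to centre of mass.
I_cm = mL²/12 = 5.019 × 2.581²/12 = 2.7862 kg·m²; I = I_cm + md² = 2.7862 + 5.019 × 0.67880² = 5.0988 kg·m².
T = 2π√(5.0988/(5.019 × 3.712 × 0.67880)) = 3.990 s.

3.990 s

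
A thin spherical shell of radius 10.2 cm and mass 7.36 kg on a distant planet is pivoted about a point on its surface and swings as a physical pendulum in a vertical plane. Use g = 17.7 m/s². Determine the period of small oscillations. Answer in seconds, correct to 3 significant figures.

I_cm = (2/3)mr² = 0.05105 kg·m². The pivot is at distance d = 0.102 m from the centre of mass.
By the parallel-axis theorem, I = I_cm + md² = 0.05105 + 0.07657 = 0.1276 kg·m².
T = 2π√(I/(mgd)) = 2π√(0.1276/(7.36 × 17.7 × 0.102)) = 0.616 s.

0.616 s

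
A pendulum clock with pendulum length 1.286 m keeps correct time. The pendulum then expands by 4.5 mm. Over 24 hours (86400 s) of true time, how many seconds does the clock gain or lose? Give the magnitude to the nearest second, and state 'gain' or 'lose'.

T ∝ √L, so T'/T = √(1.29050/1.286) = 1.00175.
In 86400 s of true time the clock registers 86400/1.00175 = 86249.2 s, so it loses 151 s.

lose 151 s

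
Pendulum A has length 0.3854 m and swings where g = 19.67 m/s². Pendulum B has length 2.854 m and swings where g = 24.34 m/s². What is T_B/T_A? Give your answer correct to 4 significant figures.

T = 2π√(L/g), so T_B/T_A = √((L_B/g_B)/(L_A/g_A)) = √((2.854/24.34)/(0.3854/19.67)) = 2.446.

2.446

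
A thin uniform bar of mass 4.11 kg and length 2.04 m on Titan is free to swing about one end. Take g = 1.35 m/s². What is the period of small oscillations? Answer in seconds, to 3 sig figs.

6.31 s

For a physical pendulum T = 2π√(I/(mgd)), with d = 1.020 m from pivot to centre of mass.
I_cm = mL²/12 = 4.11 × 2.04²/12 = 1.425 kg·m²; I = I_cm + md² = 1.425 + 4.11 × 1.020² = 5.701 kg·m².
T = 2π√(5.701/(4.11 × 1.35 × 1.020)) = 6.31 s.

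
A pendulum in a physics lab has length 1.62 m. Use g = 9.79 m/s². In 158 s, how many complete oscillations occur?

T = 2π√(L/g) = 2π√(1.62/9.79) = 2.556 s.
Number of complete oscillations = ⌊158/2.556⌋ = ⌊61.82⌋ = 61.

61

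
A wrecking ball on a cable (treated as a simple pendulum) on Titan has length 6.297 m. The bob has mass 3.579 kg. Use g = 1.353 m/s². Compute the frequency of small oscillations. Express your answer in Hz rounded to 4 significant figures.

T = 2π√(L/g) = 2π√(6.297/1.353) = 13.555 s, so f = 1/T = 0.07377 Hz.

0.07377 Hz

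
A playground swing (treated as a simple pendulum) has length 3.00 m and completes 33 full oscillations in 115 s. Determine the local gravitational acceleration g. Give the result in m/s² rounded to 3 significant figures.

9.75 m/s²

T = 115/33 = 3.485 s.
From T = 2π√(L/g), g = 4π²L/T² = 4π² × 3.00/3.485² = 9.75 m/s².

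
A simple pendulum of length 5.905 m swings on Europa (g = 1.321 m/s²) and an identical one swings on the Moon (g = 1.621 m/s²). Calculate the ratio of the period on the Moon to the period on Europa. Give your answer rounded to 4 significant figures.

0.9027

T ∝ 1/√g, so T₂/T₁ = √(g₁/g₂) = √(1.321/1.621) = 0.9027.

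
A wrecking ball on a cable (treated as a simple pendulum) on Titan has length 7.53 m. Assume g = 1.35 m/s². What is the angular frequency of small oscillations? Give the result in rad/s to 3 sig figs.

ω = √(g/L) = √(1.35/7.53) = 0.423 rad/s.

0.423 rad/s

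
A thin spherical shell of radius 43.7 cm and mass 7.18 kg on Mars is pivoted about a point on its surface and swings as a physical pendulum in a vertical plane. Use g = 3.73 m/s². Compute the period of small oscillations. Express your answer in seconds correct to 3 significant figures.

2.78 s

I_cm = (2/3)mr² = 0.9141 kg·m². The pivot is at distance d = 0.437 m from the centre of mass.
By the parallel-axis theorem, I = I_cm + md² = 0.9141 + 1.371 = 2.285 kg·m².
T = 2π√(I/(mgd)) = 2π√(2.285/(7.18 × 3.73 × 0.437)) = 2.78 s.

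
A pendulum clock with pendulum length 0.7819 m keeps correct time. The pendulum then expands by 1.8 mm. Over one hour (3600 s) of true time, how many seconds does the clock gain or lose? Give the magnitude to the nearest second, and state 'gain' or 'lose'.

T ∝ √L, so T'/T = √(0.78370/0.7819) = 1.00115.
In 3600 s of true time the clock registers 3600/1.00115 = 3595.9 s, so it loses 4 s.

lose 4 s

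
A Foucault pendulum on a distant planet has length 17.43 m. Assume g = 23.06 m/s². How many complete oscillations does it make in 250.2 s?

45

T = 2π√(L/g) = 2π√(17.43/23.06) = 5.4626 s.
Number of complete oscillations = ⌊250.2/5.4626⌋ = ⌊45.802⌋ = 45.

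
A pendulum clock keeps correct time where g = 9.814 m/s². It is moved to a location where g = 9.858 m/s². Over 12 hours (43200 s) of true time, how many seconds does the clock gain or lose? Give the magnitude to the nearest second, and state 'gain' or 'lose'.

The clock's period scales as T ∝ 1/√g, so T'/T = √(9.814/9.858) = 0.997766.
In 43200 s of true time the clock registers 43200/0.997766 = 43296.7 s, so it gains 97 s.

gain 97 s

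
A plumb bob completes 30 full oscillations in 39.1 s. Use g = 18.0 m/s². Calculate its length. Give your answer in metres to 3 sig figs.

0.775 m

T = 39.1/30 = 1.303 s.
From T = 2π√(L/g), L = gT²/(4π²) = 18.0 × 1.303²/(4π²) = 0.775 m.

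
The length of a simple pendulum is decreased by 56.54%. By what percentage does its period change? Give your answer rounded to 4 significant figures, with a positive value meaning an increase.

T ∝ √L, so T'/T = √(0.43460) = 0.65924.
Percentage change in T = (0.65924 − 1) × 100% = -34.08%.

-34.08%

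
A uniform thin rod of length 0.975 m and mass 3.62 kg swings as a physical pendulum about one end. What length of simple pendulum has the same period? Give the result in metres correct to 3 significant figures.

The equivalent simple-pendulum length is L_eq = I/(md), where I is about the pivot and d = 0.4875 m.
I_cm = (1/12)mL² = 0.2868 kg·m², so I = I_cm + md² = 0.2868 + 0.8603 = 1.147 kg·m².
L_eq = 1.147/(3.62 × 0.4875) = 0.650 m.

0.650 m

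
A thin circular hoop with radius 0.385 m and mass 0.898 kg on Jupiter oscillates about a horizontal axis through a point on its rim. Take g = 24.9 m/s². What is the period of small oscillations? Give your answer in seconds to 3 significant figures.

I_cm = mr² = 0.1331 kg·m². The pivot is at distance d = 0.385 m from the centre of mass.
By the parallel-axis theorem, I = I_cm + md² = 0.1331 + 0.1331 = 0.2662 kg·m².
T = 2π√(I/(mgd)) = 2π√(0.2662/(0.898 × 24.9 × 0.385)) = 1.10 s.

1.10 s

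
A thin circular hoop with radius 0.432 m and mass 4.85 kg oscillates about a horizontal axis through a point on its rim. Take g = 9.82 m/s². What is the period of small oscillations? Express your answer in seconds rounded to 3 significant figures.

1.86 s

I_cm = mr² = 0.9051 kg·m². The pivot is at distance d = 0.432 m from the centre of mass.
By the parallel-axis theorem, I = I_cm + md² = 0.9051 + 0.9051 = 1.810 kg·m².
T = 2π√(I/(mgd)) = 2π√(1.810/(4.85 × 9.82 × 0.432)) = 1.86 s.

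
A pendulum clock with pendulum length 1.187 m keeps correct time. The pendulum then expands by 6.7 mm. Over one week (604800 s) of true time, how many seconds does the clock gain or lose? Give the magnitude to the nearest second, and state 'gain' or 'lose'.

lose 1700 s

T ∝ √L, so T'/T = √(1.19370/1.187) = 1.00282.
In 604800 s of true time the clock registers 604800/1.00282 = 603100.3 s, so it loses 1700 s.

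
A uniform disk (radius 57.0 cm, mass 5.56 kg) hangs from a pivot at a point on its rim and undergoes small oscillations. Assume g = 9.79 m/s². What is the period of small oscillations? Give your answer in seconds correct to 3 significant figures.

1.86 s

I_cm = ½mr² = 0.9032 kg·m². The pivot is at distance d = 0.570 m from the centre of mass.
By the parallel-axis theorem, I = I_cm + md² = 0.9032 + 1.806 = 2.710 kg·m².
T = 2π√(I/(mgd)) = 2π√(2.710/(5.56 × 9.79 × 0.570)) = 1.86 s.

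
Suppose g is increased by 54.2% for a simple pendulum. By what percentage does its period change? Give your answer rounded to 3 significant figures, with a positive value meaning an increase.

-19.5%

T ∝ 1/√g, so T'/T = 1/√(1.542) = 0.8053.
Percentage change in T = (0.8053 − 1) × 100% = -19.5%.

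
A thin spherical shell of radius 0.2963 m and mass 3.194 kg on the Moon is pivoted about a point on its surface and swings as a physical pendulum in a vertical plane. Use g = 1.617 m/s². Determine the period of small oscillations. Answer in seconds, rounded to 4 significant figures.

3.472 s

I_cm = (2/3)mr² = 0.18694 kg·m². The pivot is at distance d = 0.2963 m from the centre of mass.
By the parallel-axis theorem, I = I_cm + md² = 0.18694 + 0.28041 = 0.46736 kg·m².
T = 2π√(I/(mgd)) = 2π√(0.46736/(3.194 × 1.617 × 0.2963)) = 3.472 s.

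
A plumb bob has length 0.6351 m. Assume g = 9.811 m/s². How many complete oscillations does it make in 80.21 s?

T = 2π√(L/g) = 2π√(0.6351/9.811) = 1.5986 s.
Number of complete oscillations = ⌊80.21/1.5986⌋ = ⌊50.175⌋ = 50.

50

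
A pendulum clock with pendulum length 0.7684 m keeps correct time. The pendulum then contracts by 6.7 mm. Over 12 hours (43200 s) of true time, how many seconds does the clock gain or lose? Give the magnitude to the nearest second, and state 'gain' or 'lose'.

gain 190 s

T ∝ √L, so T'/T = √(0.76170/0.7684) = 0.995631.
In 43200 s of true time the clock registers 43200/0.995631 = 43389.6 s, so it gains 190 s.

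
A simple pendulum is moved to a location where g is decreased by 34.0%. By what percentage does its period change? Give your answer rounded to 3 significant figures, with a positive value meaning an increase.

23.1%

T ∝ 1/√g, so T'/T = 1/√(0.6600) = 1.231.
Percentage change in T = (1.231 − 1) × 100% = 23.1%.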